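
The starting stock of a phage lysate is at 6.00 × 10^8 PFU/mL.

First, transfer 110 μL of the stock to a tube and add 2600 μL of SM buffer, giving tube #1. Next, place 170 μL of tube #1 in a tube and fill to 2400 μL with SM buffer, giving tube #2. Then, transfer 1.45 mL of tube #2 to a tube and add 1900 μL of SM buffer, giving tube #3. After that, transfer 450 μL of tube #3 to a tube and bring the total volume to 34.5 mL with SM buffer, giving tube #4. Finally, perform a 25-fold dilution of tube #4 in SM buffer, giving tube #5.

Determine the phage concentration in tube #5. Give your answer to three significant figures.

Step 1: 110 μL + 2600 μL = 2710 μL total → factor 2710/110 = 24.636
Step 2: 170 μL brought to 2400 μL → factor 2400/170 = 14.118
Step 3: 1.45 mL + 1900 μL = 3.35 mL total → factor 3.35/1.45 = 2.3103
Step 4: 450 μL brought to 34.5 mL → factor 34500/450 = 76.667
Step 5: 25-fold → factor 25
Overall dilution factor = 24.636 × 14.118 × 2.3103 × 76.667 × 25 = 1.5401 × 10^6
Final = 6.00 × 10^8 PFU/mL / 1.5401 × 10^6 = 390 PFU/mL

390 PFU/mL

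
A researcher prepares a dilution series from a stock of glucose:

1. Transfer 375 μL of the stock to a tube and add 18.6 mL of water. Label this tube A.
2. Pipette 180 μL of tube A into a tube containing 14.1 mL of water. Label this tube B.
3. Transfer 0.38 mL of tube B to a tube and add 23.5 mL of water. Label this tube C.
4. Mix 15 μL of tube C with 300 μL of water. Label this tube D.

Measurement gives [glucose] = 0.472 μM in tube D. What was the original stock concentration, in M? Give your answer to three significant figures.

Step 1: 375 μL + 18.6 mL = 18975 μL total → factor 18975/375 = 50.6
Step 2: 180 μL + 14.1 mL = 14280 μL total → factor 14280/180 = 79.333
Step 3: 0.38 mL + 23.5 mL = 23.88 mL total → factor 23.88/0.38 = 62.842
Step 4: 15 μL + 300 μL = 315 μL total → factor 315/15 = 21
Overall dilution factor = 50.6 × 79.333 × 62.842 × 21 = 5.2976 × 10^6
Stock = 0.472 μM × 5.2976 × 10^6 = 2.500 × 10^6 μM = 2.50 M

2.50 M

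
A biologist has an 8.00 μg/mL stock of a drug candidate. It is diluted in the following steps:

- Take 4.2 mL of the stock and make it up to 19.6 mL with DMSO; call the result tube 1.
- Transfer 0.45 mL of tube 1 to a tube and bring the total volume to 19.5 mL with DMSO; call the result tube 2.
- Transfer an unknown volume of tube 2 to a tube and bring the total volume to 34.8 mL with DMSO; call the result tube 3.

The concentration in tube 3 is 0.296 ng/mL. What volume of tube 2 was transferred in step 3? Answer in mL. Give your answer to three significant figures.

Step 1: 4.2 mL brought to 19.6 mL → factor 19.6/4.2 = 4.6667
Step 2: 0.45 mL brought to 19.5 mL → factor 19.5/0.45 = 43.333
Step 3: v brought to 34.8 mL → factor = 34.8 mL/v
Product of known-step factors = 202.22
Overall factor = 8.00 μg/mL / (0.296 ng/mL) = 27027
Step-3 factor = 27027 / 202.22 = 133.65
v = 34.8 mL / 133.65 = 0.260 mL

0.260 mL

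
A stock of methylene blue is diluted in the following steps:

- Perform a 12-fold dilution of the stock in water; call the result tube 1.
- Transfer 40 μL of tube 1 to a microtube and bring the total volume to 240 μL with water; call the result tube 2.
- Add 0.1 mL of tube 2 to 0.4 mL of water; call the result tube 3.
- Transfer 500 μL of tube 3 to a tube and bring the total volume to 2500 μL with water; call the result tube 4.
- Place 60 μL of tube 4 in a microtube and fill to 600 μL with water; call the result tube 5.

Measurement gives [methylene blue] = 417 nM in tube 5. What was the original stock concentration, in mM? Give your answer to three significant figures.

Step 1: 12-fold → factor 12
Step 2: 40 μL brought to 240 μL → factor 240/40 = 6
Step 3: 0.1 mL + 0.4 mL = 0.5 mL total → factor 0.5/0.1 = 5
Step 4: 500 μL brought to 2500 μL → factor 2500/500 = 5
Step 5: 60 μL brought to 600 μL → factor 600/60 = 10
Overall dilution factor = 12 × 6 × 5 × 5 × 10 = 18000
Stock = 417 nM × 18000 = 7.506 × 10^6 nM = 7.51 mM

7.51 mM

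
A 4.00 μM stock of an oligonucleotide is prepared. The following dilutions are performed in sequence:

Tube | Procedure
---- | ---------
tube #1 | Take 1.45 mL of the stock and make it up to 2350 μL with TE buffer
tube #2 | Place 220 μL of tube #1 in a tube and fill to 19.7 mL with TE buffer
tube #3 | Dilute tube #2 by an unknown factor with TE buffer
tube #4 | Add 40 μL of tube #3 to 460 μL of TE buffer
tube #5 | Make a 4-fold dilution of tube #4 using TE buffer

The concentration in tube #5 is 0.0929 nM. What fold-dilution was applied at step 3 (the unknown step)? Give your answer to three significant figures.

5.93-fold

Step 1: 1.45 mL brought to 2350 μL → factor 2.35/1.45 = 1.6207
Step 2: 220 μL brought to 19.7 mL → factor 19700/220 = 89.545
Step 3: unknown factor x
Step 4: 40 μL + 460 μL = 500 μL total → factor 500/40 = 12.5
Step 5: 4-fold → factor 4
Product of known-step factors = 7256.3
Overall factor = 4.00 μM / (0.0929 nM) = 43057
x = 43057 / 7256.3 = 5.93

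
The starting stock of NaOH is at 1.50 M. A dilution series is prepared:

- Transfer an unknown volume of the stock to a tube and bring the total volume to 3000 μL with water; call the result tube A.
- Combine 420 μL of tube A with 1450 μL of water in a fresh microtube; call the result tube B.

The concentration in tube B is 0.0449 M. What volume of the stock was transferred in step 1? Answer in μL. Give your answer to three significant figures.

Step 1: v brought to 3000 μL → factor = 3000 μL/v
Step 2: 420 μL + 1450 μL = 1870 μL total → factor 1870/420 = 4.4524
Product of known-step factors = 4.4524
Overall factor = 1.50 M / (0.0449 M) = 33.408
Step-1 factor = 33.408 / 4.4524 = 7.5033
v = 3000 μL / 7.5033 = 400 μL

400 μL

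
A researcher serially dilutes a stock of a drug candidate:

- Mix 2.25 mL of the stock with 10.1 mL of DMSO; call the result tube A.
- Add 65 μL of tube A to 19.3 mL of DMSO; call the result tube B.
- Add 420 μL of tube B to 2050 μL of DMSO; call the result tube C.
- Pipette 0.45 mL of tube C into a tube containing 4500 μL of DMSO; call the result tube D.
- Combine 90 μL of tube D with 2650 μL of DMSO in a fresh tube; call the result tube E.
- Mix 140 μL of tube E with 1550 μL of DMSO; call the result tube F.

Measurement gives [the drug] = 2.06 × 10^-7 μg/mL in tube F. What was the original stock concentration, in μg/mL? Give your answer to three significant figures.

Step 1: 2.25 mL + 10.1 mL = 12.35 mL total → factor 12.35/2.25 = 5.4889
Step 2: 65 μL + 19.3 mL = 19365 μL total → factor 19365/65 = 297.92
Step 3: 420 μL + 2050 μL = 2470 μL total → factor 2470/420 = 5.881
Step 4: 0.45 mL + 4500 μL = 4.95 mL total → factor 4.95/0.45 = 11
Step 5: 90 μL + 2650 μL = 2740 μL total → factor 2740/90 = 30.444
Step 6: 140 μL + 1550 μL = 1690 μL total → factor 1690/140 = 12.071
Overall dilution factor = 5.4889 × 297.92 × 5.881 × 11 × 30.444 × 12.071 = 3.8877 × 10^7
Stock = 2.06 × 10^-7 μg/mL × 3.8877 × 10^7 = 8.01 μg/mL

8.01 μg/mL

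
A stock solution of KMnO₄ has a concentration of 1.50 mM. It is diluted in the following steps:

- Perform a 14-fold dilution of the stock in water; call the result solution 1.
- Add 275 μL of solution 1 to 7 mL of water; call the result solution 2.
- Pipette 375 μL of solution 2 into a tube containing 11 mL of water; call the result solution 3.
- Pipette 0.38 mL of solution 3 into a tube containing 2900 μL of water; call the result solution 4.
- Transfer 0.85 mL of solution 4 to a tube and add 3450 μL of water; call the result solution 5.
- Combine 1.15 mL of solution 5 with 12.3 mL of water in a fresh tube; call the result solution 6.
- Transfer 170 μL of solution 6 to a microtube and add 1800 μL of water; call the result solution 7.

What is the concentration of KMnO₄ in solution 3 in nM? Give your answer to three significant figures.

Step 1: 14-fold → factor 14
Step 2: 275 μL + 7 mL = 7275 μL total → factor 7275/275 = 26.455
Step 3: 375 μL + 11 mL = 11375 μL total → factor 11375/375 = 30.333
Dilution factor through solution 3 = 14 × 26.455 × 30.333 = 11234
[solution 3] = 1.50 mM / 11234 = 0.0001335 mM = 134 nM

134 nM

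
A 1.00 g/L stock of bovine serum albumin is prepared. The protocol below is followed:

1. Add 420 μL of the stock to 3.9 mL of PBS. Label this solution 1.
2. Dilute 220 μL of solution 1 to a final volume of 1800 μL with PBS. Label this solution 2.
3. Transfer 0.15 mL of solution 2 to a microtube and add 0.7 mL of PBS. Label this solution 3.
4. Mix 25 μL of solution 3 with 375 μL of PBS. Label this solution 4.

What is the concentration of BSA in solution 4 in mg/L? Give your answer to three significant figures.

Step 1: 420 μL + 3.9 mL = 4320 μL total → factor 4320/420 = 10.286
Step 2: 220 μL brought to 1800 μL → factor 1800/220 = 8.1818
Step 3: 0.15 mL + 0.7 mL = 0.85 mL total → factor 0.85/0.15 = 5.6667
Step 4: 25 μL + 375 μL = 400 μL total → factor 400/25 = 16
Overall dilution factor = 10.286 × 8.1818 × 5.6667 × 16 = 7630.1
Final = 1.00 g/L / 7630.1 = 0.0001311 g/L = 0.131 mg/L

0.131 mg/L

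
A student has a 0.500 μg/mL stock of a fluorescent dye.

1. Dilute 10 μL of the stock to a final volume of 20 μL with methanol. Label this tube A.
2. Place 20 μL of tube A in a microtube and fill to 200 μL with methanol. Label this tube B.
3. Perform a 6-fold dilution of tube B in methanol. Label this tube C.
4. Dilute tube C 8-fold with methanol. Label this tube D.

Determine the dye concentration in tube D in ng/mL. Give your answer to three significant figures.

0.521 ng/mL

Step 1: 10 μL brought to 20 μL → factor 20/10 = 2
Step 2: 20 μL brought to 200 μL → factor 200/20 = 10
Step 3: 6-fold → factor 6
Step 4: 8-fold → factor 8
Overall dilution factor = 2 × 10 × 6 × 8 = 960
Final = 0.500 μg/mL / 960 = 0.0005208 μg/mL = 0.521 ng/mL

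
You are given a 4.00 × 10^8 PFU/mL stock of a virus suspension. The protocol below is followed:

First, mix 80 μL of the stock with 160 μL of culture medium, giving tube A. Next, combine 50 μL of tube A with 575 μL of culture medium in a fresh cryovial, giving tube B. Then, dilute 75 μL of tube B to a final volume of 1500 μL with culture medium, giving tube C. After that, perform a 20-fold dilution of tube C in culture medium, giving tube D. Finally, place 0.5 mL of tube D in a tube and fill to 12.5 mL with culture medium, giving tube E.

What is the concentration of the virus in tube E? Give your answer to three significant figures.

Step 1: 80 μL + 160 μL = 240 μL total → factor 240/80 = 3
Step 2: 50 μL + 575 μL = 625 μL total → factor 625/50 = 12.5
Step 3: 75 μL brought to 1500 μL → factor 1500/75 = 20
Step 4: 20-fold → factor 20
Step 5: 0.5 mL brought to 12.5 mL → factor 12.5/0.5 = 25
Overall dilution factor = 3 × 12.5 × 20 × 20 × 25 = 3.75 × 10^5
Final = 4.00 × 10^8 PFU/mL / 3.75 × 10^5 = 1.07 × 10^3 PFU/mL

1.07 × 10^3 PFU/mL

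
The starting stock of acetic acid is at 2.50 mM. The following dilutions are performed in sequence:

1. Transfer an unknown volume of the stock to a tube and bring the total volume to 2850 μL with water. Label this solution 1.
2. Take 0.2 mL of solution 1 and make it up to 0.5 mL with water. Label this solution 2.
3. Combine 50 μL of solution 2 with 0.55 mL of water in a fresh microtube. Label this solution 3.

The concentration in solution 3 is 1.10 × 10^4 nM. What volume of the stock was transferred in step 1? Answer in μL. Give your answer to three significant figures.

Step 1: v brought to 2850 μL → factor = 2850 μL/v
Step 2: 0.2 mL brought to 0.5 mL → factor 0.5/0.2 = 2.5
Step 3: 50 μL + 0.55 mL = 600 μL total → factor 600/50 = 12
Product of known-step factors = 30
Overall factor = 2.50 mM / (1.10 × 10^4 nM) = 227.27
Step-1 factor = 227.27 / 30 = 7.5758
v = 2850 μL / 7.5758 = 376 μL

376 μL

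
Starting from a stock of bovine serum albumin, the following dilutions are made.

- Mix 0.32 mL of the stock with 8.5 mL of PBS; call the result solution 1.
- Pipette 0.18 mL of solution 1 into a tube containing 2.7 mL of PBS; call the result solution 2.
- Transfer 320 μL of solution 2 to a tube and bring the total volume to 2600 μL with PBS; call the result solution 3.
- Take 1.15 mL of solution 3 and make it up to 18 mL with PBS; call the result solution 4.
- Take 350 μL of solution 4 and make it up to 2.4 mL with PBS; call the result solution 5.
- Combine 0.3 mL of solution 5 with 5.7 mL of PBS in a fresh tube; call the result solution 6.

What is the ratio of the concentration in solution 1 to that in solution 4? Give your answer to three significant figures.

2.03 × 10^3

Step 1: 0.32 mL + 8.5 mL = 8.82 mL total → factor 8.82/0.32 = 27.562
Step 2: 0.18 mL + 2.7 mL = 2.88 mL total → factor 2.88/0.18 = 16
Step 3: 320 μL brought to 2600 μL → factor 2600/320 = 8.125
Step 4: 1.15 mL brought to 18 mL → factor 18/1.15 = 15.652
Dilution factor to solution 1 = 27.562; to solution 4 = 56084
[solution 1]/[solution 4] = (factor to solution 4)/(factor to solution 1) = 56084/27.562 = 2.03 × 10^3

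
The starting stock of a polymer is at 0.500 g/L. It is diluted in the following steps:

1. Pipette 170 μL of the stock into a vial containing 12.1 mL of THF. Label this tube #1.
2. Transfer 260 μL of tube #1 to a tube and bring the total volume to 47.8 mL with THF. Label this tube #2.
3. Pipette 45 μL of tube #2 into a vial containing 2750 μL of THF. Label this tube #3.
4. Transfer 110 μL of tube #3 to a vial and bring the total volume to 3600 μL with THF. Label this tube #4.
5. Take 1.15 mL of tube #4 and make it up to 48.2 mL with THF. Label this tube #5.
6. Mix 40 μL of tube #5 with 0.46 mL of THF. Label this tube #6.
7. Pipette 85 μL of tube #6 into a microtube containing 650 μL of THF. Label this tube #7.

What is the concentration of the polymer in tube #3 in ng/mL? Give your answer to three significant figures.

Step 1: 170 μL + 12.1 mL = 12270 μL total → factor 12270/170 = 72.176
Step 2: 260 μL brought to 47.8 mL → factor 47800/260 = 183.85
Step 3: 45 μL + 2750 μL = 2795 μL total → factor 2795/45 = 62.111
Dilution factor through tube #3 = 72.176 × 183.85 × 62.111 = 8.2418 × 10^5
[tube #3] = 0.500 g/L / 8.2418 × 10^5 = 6.067 × 10^-7 g/L = 0.607 ng/mL

0.607 ng/mL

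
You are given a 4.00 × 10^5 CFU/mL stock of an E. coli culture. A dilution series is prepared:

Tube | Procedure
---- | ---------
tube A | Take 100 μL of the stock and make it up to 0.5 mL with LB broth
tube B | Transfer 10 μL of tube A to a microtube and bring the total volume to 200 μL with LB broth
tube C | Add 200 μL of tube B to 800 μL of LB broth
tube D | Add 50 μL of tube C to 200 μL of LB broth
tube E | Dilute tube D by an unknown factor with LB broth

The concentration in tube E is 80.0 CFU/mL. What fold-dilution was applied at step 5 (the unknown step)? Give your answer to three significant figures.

Step 1: 100 μL brought to 0.5 mL → factor 500/100 = 5
Step 2: 10 μL brought to 200 μL → factor 200/10 = 20
Step 3: 200 μL + 800 μL = 1000 μL total → factor 1000/200 = 5
Step 4: 50 μL + 200 μL = 250 μL total → factor 250/50 = 5
Step 5: unknown factor x
Product of known-step factors = 2500
Overall factor = 4.00 × 10^5 CFU/mL / (80.0 CFU/mL) = 5000
x = 5000 / 2500 = 2.00

2.00-fold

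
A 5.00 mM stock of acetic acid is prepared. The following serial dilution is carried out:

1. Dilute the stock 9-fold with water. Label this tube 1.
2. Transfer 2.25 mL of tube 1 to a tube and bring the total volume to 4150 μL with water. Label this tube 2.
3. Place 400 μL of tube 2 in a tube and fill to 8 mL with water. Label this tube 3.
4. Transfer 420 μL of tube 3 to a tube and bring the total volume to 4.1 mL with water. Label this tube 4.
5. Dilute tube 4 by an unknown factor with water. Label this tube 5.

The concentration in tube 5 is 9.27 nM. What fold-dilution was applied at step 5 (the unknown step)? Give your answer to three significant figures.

166-fold

Step 1: 9-fold → factor 9
Step 2: 2.25 mL brought to 4150 μL → factor 4.15/2.25 = 1.8444
Step 3: 400 μL brought to 8 mL → factor 8000/400 = 20
Step 4: 420 μL brought to 4.1 mL → factor 4100/420 = 9.7619
Step 5: unknown factor x
Product of known-step factors = 3241
Overall factor = 5.00 mM / (9.27 nM) = 5.3937 × 10^5
x = 5.3937 × 10^5 / 3241 = 166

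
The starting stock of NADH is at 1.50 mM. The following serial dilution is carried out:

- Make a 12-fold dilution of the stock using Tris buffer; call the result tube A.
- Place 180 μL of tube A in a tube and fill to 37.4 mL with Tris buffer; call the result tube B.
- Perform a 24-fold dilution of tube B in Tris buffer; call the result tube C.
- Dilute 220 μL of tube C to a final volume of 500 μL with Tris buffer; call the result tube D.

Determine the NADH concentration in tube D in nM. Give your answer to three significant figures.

11.0 nM

Step 1: 12-fold → factor 12
Step 2: 180 μL brought to 37.4 mL → factor 37400/180 = 207.78
Step 3: 24-fold → factor 24
Step 4: 220 μL brought to 500 μL → factor 500/220 = 2.2727
Overall dilution factor = 12 × 207.78 × 24 × 2.2727 = 1.36 × 10^5
Final = 1.50 mM / 1.36 × 10^5 = 1.103 × 10^-5 mM = 11.0 nM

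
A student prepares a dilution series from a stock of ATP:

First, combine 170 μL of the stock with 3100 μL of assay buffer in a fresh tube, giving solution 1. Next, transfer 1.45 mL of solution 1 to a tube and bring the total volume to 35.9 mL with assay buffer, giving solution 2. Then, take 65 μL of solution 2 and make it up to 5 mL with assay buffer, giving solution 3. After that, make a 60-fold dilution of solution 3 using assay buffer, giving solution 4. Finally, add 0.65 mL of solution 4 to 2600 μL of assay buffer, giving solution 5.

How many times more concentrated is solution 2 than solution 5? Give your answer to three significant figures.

2.31 × 10^4

Step 1: 170 μL + 3100 μL = 3270 μL total → factor 3270/170 = 19.235
Step 2: 1.45 mL brought to 35.9 mL → factor 35.9/1.45 = 24.759
Step 3: 65 μL brought to 5 mL → factor 5000/65 = 76.923
Step 4: 60-fold → factor 60
Step 5: 0.65 mL + 2600 μL = 3.25 mL total → factor 3.25/0.65 = 5
Dilution factor to solution 2 = 476.24; to solution 5 = 1.099 × 10^7
[solution 2]/[solution 5] = (factor to solution 5)/(factor to solution 2) = 1.099 × 10^7/476.24 = 2.31 × 10^4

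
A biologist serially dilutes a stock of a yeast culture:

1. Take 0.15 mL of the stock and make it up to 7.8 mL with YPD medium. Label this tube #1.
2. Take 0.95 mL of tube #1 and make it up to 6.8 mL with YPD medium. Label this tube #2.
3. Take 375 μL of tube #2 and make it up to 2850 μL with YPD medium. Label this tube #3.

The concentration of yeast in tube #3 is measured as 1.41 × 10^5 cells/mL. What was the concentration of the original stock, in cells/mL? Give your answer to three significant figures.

Step 1: 0.15 mL brought to 7.8 mL → factor 7.8/0.15 = 52
Step 2: 0.95 mL brought to 6.8 mL → factor 6.8/0.95 = 7.1579
Step 3: 375 μL brought to 2850 μL → factor 2850/375 = 7.6
Overall dilution factor = 52 × 7.1579 × 7.6 = 2828.8
Stock = 1.41 × 10^5 cells/mL × 2828.8 = 3.99 × 10^8 cells/mL

3.99 × 10^8 cells/mL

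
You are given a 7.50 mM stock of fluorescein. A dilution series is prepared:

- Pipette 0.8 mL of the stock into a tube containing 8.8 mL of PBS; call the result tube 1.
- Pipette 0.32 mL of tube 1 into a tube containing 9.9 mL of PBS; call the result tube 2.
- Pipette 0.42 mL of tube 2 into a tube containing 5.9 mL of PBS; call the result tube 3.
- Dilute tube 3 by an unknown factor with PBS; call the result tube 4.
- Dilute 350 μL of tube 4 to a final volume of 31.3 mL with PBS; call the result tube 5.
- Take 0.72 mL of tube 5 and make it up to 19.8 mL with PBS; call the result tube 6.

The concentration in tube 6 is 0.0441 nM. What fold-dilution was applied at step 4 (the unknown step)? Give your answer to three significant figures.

12.0-fold

Step 1: 0.8 mL + 8.8 mL = 9.6 mL total → factor 9.6/0.8 = 12
Step 2: 0.32 mL + 9.9 mL = 10.22 mL total → factor 10.22/0.32 = 31.938
Step 3: 0.42 mL + 5.9 mL = 6.32 mL total → factor 6.32/0.42 = 15.048
Step 4: unknown factor x
Step 5: 350 μL brought to 31.3 mL → factor 31300/350 = 89.429
Step 6: 0.72 mL brought to 19.8 mL → factor 19.8/0.72 = 27.5
Product of known-step factors = 1.4183 × 10^7
Overall factor = 7.50 mM / (0.0441 nM) = 1.7007 × 10^8
x = 1.7007 × 10^8 / 1.4183 × 10^7 = 12.0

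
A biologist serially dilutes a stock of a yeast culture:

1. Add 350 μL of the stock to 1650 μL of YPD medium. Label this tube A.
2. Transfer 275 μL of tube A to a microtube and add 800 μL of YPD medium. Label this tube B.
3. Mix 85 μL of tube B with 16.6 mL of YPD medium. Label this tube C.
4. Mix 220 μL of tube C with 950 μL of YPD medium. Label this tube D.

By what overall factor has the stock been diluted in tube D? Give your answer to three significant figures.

Step 1: 350 μL + 1650 μL = 2000 μL total → factor 2000/350 = 5.7143
Step 2: 275 μL + 800 μL = 1075 μL total → factor 1075/275 = 3.9091
Step 3: 85 μL + 16.6 mL = 16685 μL total → factor 16685/85 = 196.29
Step 4: 220 μL + 950 μL = 1170 μL total → factor 1170/220 = 5.3182
Overall dilution factor = 5.7143 × 3.9091 × 196.29 × 5.3182 = 23319

2.33 × 10^4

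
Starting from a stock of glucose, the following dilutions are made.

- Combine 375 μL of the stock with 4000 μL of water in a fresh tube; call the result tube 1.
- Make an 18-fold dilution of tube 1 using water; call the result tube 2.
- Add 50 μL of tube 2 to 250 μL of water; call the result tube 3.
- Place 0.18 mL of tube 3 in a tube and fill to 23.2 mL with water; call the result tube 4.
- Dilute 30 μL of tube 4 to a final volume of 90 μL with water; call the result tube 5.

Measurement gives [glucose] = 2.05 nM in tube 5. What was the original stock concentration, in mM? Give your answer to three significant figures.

0.999 mM

Step 1: 375 μL + 4000 μL = 4375 μL total → factor 4375/375 = 11.667
Step 2: 18-fold → factor 18
Step 3: 50 μL + 250 μL = 300 μL total → factor 300/50 = 6
Step 4: 0.18 mL brought to 23.2 mL → factor 23.2/0.18 = 128.89
Step 5: 30 μL brought to 90 μL → factor 90/30 = 3
Overall dilution factor = 11.667 × 18 × 6 × 128.89 × 3 = 4.872 × 10^5
Stock = 2.05 nM × 4.872 × 10^5 = 9.988 × 10^5 nM = 0.999 mM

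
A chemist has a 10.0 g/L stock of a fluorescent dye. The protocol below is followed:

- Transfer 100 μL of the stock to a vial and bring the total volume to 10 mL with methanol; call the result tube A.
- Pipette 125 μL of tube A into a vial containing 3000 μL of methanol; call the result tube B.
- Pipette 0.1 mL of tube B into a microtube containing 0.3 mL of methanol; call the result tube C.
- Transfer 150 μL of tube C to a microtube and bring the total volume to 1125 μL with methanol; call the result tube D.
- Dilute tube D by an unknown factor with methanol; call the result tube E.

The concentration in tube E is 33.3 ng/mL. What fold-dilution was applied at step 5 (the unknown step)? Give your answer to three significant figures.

4.00-fold

Step 1: 100 μL brought to 10 mL → factor 10000/100 = 100
Step 2: 125 μL + 3000 μL = 3125 μL total → factor 3125/125 = 25
Step 3: 0.1 mL + 0.3 mL = 0.4 mL total → factor 0.4/0.1 = 4
Step 4: 150 μL brought to 1125 μL → factor 1125/150 = 7.5
Step 5: unknown factor x
Product of known-step factors = 75000
Overall factor = 10.0 g/L / (33.3 ng/mL) = 3.003 × 10^5
x = 3.003 × 10^5 / 75000 = 4.00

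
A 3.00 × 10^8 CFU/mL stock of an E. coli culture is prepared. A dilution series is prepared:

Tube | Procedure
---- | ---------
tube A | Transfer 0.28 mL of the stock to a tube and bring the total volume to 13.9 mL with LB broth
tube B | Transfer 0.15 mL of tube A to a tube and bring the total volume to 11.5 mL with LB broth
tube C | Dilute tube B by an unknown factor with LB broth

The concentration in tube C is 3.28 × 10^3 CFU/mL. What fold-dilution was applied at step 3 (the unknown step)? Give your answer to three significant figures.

Step 1: 0.28 mL brought to 13.9 mL → factor 13.9/0.28 = 49.643
Step 2: 0.15 mL brought to 11.5 mL → factor 11.5/0.15 = 76.667
Step 3: unknown factor x
Product of known-step factors = 3806
Overall factor = 3.00 × 10^8 CFU/mL / (3.28 × 10^3 CFU/mL) = 91463
x = 91463 / 3806 = 24.0

24.0-fold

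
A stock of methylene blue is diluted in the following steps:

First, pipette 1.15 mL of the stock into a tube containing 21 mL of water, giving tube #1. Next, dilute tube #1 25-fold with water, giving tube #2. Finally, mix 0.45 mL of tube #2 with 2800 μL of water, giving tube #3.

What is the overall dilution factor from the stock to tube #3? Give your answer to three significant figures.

3.48 × 10^3

Step 1: 1.15 mL + 21 mL = 22.15 mL total → factor 22.15/1.15 = 19.261
Step 2: 25-fold → factor 25
Step 3: 0.45 mL + 2800 μL = 3.25 mL total → factor 3.25/0.45 = 7.2222
Overall dilution factor = 19.261 × 25 × 7.2222 = 3477.7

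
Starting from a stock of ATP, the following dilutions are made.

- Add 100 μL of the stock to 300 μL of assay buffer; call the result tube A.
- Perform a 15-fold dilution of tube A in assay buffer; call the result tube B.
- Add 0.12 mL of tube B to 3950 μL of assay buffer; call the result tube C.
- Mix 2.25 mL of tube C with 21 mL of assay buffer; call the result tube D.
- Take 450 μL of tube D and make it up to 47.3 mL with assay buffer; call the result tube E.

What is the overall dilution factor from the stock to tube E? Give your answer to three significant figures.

2.21 × 10^6

Step 1: 100 μL + 300 μL = 400 μL total → factor 400/100 = 4
Step 2: 15-fold → factor 15
Step 3: 0.12 mL + 3950 μL = 4.07 mL total → factor 4.07/0.12 = 33.917
Step 4: 2.25 mL + 21 mL = 23.25 mL total → factor 23.25/2.25 = 10.333
Step 5: 450 μL brought to 47.3 mL → factor 47300/450 = 105.11
Overall dilution factor = 4 × 15 × 33.917 × 10.333 × 105.11 = 2.2103 × 10^6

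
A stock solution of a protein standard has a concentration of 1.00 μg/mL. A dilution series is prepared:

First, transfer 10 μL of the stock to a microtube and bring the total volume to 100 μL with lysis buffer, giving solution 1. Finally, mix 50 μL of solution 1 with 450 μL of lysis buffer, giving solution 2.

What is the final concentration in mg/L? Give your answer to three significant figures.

0.0100 mg/L

Step 1: 10 μL brought to 100 μL → factor 100/10 = 10
Step 2: 50 μL + 450 μL = 500 μL total → factor 500/50 = 10
Overall dilution factor = 10 × 10 = 100
Final = 1.00 μg/mL / 100 = 0.01000 μg/mL = 0.0100 mg/L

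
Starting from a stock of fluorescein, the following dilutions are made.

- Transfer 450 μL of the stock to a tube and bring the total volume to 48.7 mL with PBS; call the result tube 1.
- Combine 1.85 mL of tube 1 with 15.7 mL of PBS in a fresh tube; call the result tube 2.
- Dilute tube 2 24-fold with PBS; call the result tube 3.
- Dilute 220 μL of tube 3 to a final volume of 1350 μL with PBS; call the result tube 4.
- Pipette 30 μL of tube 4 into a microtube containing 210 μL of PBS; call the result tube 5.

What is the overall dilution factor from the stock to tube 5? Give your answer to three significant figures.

Step 1: 450 μL brought to 48.7 mL → factor 48700/450 = 108.22
Step 2: 1.85 mL + 15.7 mL = 17.55 mL total → factor 17.55/1.85 = 9.4865
Step 3: 24-fold → factor 24
Step 4: 220 μL brought to 1350 μL → factor 1350/220 = 6.1364
Step 5: 30 μL + 210 μL = 240 μL total → factor 240/30 = 8
Overall dilution factor = 108.22 × 9.4865 × 24 × 6.1364 × 8 = 1.2096 × 10^6

1.21 × 10^6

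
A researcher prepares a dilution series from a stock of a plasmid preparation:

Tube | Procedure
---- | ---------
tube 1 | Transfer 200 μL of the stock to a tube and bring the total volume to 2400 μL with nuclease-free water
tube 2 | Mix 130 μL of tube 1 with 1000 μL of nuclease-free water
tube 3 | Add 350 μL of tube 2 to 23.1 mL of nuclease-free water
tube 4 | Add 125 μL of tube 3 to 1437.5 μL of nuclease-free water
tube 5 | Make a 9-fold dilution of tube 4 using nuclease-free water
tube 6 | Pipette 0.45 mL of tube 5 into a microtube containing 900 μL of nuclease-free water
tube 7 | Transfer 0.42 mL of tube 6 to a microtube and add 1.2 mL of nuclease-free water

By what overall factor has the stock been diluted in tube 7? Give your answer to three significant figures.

9.10 × 10^6

Step 1: 200 μL brought to 2400 μL → factor 2400/200 = 12
Step 2: 130 μL + 1000 μL = 1130 μL total → factor 1130/130 = 8.6923
Step 3: 350 μL + 23.1 mL = 23450 μL total → factor 23450/350 = 67
Step 4: 125 μL + 1437.5 μL = 1562.5 μL total → factor 1562.5/125 = 12.5
Step 5: 9-fold → factor 9
Step 6: 0.45 mL + 900 μL = 1.35 mL total → factor 1.35/0.45 = 3
Step 7: 0.42 mL + 1.2 mL = 1.62 mL total → factor 1.62/0.42 = 3.8571
Overall dilution factor = 12 × 8.6923 × 67 × 12.5 × 9 × 3 × 3.8571 = 9.0977 × 10^6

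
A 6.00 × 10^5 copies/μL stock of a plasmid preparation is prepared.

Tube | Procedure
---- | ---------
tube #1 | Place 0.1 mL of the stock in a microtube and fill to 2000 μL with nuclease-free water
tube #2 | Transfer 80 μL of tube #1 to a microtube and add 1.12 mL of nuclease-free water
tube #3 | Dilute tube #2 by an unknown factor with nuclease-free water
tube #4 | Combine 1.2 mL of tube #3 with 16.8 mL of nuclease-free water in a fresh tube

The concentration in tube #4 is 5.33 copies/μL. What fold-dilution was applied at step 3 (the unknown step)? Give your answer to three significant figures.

25.0-fold

Step 1: 0.1 mL brought to 2000 μL → factor 2/0.1 = 20
Step 2: 80 μL + 1.12 mL = 1200 μL total → factor 1200/80 = 15
Step 3: unknown factor x
Step 4: 1.2 mL + 16.8 mL = 18 mL total → factor 18/1.2 = 15
Product of known-step factors = 4500
Overall factor = 6.00 × 10^5 copies/μL / (5.33 copies/μL) = 1.1257 × 10^5
x = 1.1257 × 10^5 / 4500 = 25.0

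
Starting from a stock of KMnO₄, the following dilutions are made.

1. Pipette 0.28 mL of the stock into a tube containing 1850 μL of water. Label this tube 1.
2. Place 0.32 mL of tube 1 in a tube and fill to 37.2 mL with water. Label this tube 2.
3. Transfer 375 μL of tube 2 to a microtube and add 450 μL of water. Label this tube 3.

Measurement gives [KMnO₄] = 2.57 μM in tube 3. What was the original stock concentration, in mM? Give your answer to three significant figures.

5.00 mM

Step 1: 0.28 mL + 1850 μL = 2.13 mL total → factor 2.13/0.28 = 7.6071
Step 2: 0.32 mL brought to 37.2 mL → factor 37.2/0.32 = 116.25
Step 3: 375 μL + 450 μL = 825 μL total → factor 825/375 = 2.2
Overall dilution factor = 7.6071 × 116.25 × 2.2 = 1945.5
Stock = 2.57 μM × 1945.5 = 5000 μM = 5.00 mM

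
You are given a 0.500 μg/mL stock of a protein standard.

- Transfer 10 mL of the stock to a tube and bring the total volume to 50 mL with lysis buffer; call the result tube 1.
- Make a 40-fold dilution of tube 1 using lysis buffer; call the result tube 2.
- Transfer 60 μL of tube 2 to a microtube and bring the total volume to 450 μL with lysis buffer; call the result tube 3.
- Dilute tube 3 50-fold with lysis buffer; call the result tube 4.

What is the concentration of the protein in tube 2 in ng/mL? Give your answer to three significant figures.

2.50 ng/mL

Step 1: 10 mL brought to 50 mL → factor 50/10 = 5
Step 2: 40-fold → factor 40
Dilution factor through tube 2 = 5 × 40 = 200
[tube 2] = 0.500 μg/mL / 200 = 0.002500 μg/mL = 2.50 ng/mL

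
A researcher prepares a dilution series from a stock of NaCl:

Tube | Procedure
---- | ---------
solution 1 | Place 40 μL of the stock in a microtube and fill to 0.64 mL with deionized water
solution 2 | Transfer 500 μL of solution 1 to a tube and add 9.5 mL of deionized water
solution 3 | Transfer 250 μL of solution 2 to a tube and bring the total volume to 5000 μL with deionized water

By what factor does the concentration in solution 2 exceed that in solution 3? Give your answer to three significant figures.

Step 1: 40 μL brought to 0.64 mL → factor 640/40 = 16
Step 2: 500 μL + 9.5 mL = 10000 μL total → factor 10000/500 = 20
Step 3: 250 μL brought to 5000 μL → factor 5000/250 = 20
Dilution factor to solution 2 = 320; to solution 3 = 6400
[solution 2]/[solution 3] = (factor to solution 3)/(factor to solution 2) = 6400/320 = 20.0

20.0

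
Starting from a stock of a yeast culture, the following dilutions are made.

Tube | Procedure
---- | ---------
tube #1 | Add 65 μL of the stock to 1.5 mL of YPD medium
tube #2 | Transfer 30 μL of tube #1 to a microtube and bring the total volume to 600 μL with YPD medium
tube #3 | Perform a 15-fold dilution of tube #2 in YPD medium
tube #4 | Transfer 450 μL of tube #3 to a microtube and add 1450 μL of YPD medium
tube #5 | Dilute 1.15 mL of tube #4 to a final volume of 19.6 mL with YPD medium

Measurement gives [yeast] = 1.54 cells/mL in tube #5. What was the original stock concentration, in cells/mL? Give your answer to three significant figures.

8.00 × 10^5 cells/mL

Step 1: 65 μL + 1.5 mL = 1565 μL total → factor 1565/65 = 24.077
Step 2: 30 μL brought to 600 μL → factor 600/30 = 20
Step 3: 15-fold → factor 15
Step 4: 450 μL + 1450 μL = 1900 μL total → factor 1900/450 = 4.2222
Step 5: 1.15 mL brought to 19.6 mL → factor 19.6/1.15 = 17.043
Overall dilution factor = 24.077 × 20 × 15 × 4.2222 × 17.043 = 5.1978 × 10^5
Stock = 1.54 cells/mL × 5.1978 × 10^5 = 8.00 × 10^5 cells/mL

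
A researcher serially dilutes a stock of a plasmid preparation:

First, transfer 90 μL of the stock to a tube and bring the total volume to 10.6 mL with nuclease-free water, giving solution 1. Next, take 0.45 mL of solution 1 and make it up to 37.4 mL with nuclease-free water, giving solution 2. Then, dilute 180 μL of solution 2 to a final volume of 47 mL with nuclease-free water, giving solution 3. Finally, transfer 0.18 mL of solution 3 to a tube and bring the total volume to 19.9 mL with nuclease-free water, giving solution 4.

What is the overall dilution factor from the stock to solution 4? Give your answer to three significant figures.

2.83 × 10^8

Step 1: 90 μL brought to 10.6 mL → factor 10600/90 = 117.78
Step 2: 0.45 mL brought to 37.4 mL → factor 37.4/0.45 = 83.111
Step 3: 180 μL brought to 47 mL → factor 47000/180 = 261.11
Step 4: 0.18 mL brought to 19.9 mL → factor 19.9/0.18 = 110.56
Overall dilution factor = 117.78 × 83.111 × 261.11 × 110.56 = 2.8257 × 10^8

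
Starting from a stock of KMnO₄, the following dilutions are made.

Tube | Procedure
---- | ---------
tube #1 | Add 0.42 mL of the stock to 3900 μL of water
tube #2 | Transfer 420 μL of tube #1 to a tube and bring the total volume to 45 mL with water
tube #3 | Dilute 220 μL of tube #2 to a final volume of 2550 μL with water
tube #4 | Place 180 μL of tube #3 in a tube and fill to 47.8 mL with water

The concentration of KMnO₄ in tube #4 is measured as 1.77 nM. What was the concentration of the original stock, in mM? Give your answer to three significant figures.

Step 1: 0.42 mL + 3900 μL = 4.32 mL total → factor 4.32/0.42 = 10.286
Step 2: 420 μL brought to 45 mL → factor 45000/420 = 107.14
Step 3: 220 μL brought to 2550 μL → factor 2550/220 = 11.591
Step 4: 180 μL brought to 47.8 mL → factor 47800/180 = 265.56
Overall dilution factor = 10.286 × 107.14 × 11.591 × 265.56 = 3.3921 × 10^6
Stock = 1.77 nM × 3.3921 × 10^6 = 6.004 × 10^6 nM = 6.00 mM

6.00 mM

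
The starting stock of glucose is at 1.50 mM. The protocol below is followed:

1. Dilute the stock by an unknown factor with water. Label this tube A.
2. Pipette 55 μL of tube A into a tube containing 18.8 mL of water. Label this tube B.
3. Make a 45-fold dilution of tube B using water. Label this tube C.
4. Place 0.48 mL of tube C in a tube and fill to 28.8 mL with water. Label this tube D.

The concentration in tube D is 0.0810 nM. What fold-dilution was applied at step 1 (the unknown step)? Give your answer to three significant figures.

Step 1: unknown factor x
Step 2: 55 μL + 18.8 mL = 18855 μL total → factor 18855/55 = 342.82
Step 3: 45-fold → factor 45
Step 4: 0.48 mL brought to 28.8 mL → factor 28.8/0.48 = 60
Product of known-step factors = 9.2561 × 10^5
Overall factor = 1.50 mM / (0.0810 nM) = 1.8519 × 10^7
x = 1.8519 × 10^7 / 9.2561 × 10^5 = 20.0

20.0-fold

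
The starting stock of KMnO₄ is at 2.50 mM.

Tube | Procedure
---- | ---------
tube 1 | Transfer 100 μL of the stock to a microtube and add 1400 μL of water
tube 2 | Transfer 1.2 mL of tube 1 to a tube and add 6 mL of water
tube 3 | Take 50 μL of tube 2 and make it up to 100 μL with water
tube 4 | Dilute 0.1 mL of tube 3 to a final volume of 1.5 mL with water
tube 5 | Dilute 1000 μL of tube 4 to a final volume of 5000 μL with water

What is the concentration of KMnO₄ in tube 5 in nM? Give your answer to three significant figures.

Step 1: 100 μL + 1400 μL = 1500 μL total → factor 1500/100 = 15
Step 2: 1.2 mL + 6 mL = 7.2 mL total → factor 7.2/1.2 = 6
Step 3: 50 μL brought to 100 μL → factor 100/50 = 2
Step 4: 0.1 mL brought to 1.5 mL → factor 1.5/0.1 = 15
Step 5: 1000 μL brought to 5000 μL → factor 5000/1000 = 5
Overall dilution factor = 15 × 6 × 2 × 15 × 5 = 13500
Final = 2.50 mM / 13500 = 0.0001852 mM = 185 nM

185 nM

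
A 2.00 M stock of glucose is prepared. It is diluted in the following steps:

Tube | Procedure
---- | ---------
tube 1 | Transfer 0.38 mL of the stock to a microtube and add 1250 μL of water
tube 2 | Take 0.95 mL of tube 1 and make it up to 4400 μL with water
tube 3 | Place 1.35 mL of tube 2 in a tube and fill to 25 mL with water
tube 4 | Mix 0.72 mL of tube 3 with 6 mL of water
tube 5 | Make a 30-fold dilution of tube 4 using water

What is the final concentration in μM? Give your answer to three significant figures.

Step 1: 0.38 mL + 1250 μL = 1.63 mL total → factor 1.63/0.38 = 4.2895
Step 2: 0.95 mL brought to 4400 μL → factor 4.4/0.95 = 4.6316
Step 3: 1.35 mL brought to 25 mL → factor 25/1.35 = 18.519
Step 4: 0.72 mL + 6 mL = 6.72 mL total → factor 6.72/0.72 = 9.3333
Step 5: 30-fold → factor 30
Overall dilution factor = 4.2895 × 4.6316 × 18.519 × 9.3333 × 30 = 1.0301 × 10^5
Final = 2.00 M / 1.0301 × 10^5 = 1.941 × 10^-5 M = 19.4 μM

19.4 μM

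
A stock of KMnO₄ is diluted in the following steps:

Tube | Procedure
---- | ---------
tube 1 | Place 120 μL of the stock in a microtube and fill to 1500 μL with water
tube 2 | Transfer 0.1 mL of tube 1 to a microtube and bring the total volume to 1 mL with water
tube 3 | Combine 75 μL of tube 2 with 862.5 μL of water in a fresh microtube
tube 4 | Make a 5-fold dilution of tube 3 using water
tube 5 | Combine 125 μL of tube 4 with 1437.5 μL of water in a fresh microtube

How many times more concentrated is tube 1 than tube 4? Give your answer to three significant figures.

625

Step 1: 120 μL brought to 1500 μL → factor 1500/120 = 12.5
Step 2: 0.1 mL brought to 1 mL → factor 1/0.1 = 10
Step 3: 75 μL + 862.5 μL = 937.5 μL total → factor 937.5/75 = 12.5
Step 4: 5-fold → factor 5
Dilution factor to tube 1 = 12.5; to tube 4 = 7812.5
[tube 1]/[tube 4] = (factor to tube 4)/(factor to tube 1) = 7812.5/12.5 = 625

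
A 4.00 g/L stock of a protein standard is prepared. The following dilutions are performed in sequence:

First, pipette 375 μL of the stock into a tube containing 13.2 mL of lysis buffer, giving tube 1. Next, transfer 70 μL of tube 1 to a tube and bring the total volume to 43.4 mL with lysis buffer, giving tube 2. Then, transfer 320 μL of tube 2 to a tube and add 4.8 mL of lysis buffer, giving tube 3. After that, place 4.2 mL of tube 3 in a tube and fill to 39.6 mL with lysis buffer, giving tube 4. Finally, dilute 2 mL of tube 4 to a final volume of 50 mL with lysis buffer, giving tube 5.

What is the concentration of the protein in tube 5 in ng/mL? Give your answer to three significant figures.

Step 1: 375 μL + 13.2 mL = 13575 μL total → factor 13575/375 = 36.2
Step 2: 70 μL brought to 43.4 mL → factor 43400/70 = 620
Step 3: 320 μL + 4.8 mL = 5120 μL total → factor 5120/320 = 16
Step 4: 4.2 mL brought to 39.6 mL → factor 39.6/4.2 = 9.4286
Step 5: 2 mL brought to 50 mL → factor 50/2 = 25
Overall dilution factor = 36.2 × 620 × 16 × 9.4286 × 25 = 8.4646 × 10^7
Final = 4.00 g/L / 8.4646 × 10^7 = 4.726 × 10^-8 g/L = 0.0473 ng/mL

0.0473 ng/mL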